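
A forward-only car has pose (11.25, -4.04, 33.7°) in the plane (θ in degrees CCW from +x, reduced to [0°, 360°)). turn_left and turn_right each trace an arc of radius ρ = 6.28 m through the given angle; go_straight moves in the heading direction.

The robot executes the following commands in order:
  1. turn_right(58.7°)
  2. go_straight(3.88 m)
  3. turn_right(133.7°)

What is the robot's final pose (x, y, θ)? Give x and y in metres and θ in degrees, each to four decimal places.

(20.5321, -16.7555, 201.3000°)

set_pose: (x, y, θ) = (11.2500, -4.0400, 33.7000°), ρ = 6.28
turn_right(58.7°): centre at ρ to the right, rotate −58.7° → (17.3885, -3.5731, -25.0000° ≡ 335.0000°)
go_straight(3.88): x += 3.88·cos θ, y += 3.88·sin θ → (20.9049, -5.2128, 335.0000°)
turn_right(133.7°): centre at ρ to the right, rotate −133.7° → (20.5321, -16.7555, 201.3000°)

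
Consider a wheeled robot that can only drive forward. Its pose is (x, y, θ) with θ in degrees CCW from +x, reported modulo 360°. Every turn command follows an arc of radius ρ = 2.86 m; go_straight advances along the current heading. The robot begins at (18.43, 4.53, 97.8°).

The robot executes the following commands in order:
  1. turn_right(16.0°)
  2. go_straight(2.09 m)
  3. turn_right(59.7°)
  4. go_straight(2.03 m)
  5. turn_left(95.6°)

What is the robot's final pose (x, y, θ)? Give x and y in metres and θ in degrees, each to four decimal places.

set_pose: (x, y, θ) = (18.4300, 4.5300, 97.8000°), ρ = 2.86
turn_right(16.0°): centre at ρ to the right, rotate −16.0° → (18.4328, 5.3261, 81.8000°)
go_straight(2.09): x += 2.09·cos θ, y += 2.09·sin θ → (18.7309, 7.3947, 81.8000°)
turn_right(59.7°): centre at ρ to the right, rotate −59.7° → (20.4856, 9.6367, 22.1000°)
go_straight(2.03): x += 2.03·cos θ, y += 2.03·sin θ → (22.3665, 10.4004, 22.1000°)
turn_left(95.6°): centre at ρ to the left, rotate +95.6° → (23.8227, 14.3797, 117.7000°)

(23.8227, 14.3797, 117.7000°)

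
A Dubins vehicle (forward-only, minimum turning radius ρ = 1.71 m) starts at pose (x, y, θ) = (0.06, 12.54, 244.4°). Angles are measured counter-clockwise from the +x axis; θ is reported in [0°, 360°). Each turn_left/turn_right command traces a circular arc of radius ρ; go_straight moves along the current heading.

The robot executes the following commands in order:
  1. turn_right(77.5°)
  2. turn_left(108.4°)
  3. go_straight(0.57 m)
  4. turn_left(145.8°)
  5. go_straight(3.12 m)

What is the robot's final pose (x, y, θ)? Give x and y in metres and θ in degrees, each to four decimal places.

set_pose: (x, y, θ) = (0.0600, 12.5400, 244.4000°), ρ = 1.71
turn_right(77.5°): centre at ρ to the right, rotate −77.5° → (-1.8697, 11.6134, 166.9000°)
turn_left(108.4°): centre at ρ to the left, rotate +108.4° → (-3.9600, 9.7899, 275.3000°)
go_straight(0.57): x += 0.57·cos θ, y += 0.57·sin θ → (-3.9073, 9.2224, 275.3000°)
turn_left(145.8°): centre at ρ to the left, rotate +145.8° → (-0.7076, 8.5539, 421.1000° ≡ 61.1000°)
go_straight(3.12): x += 3.12·cos θ, y += 3.12·sin θ → (0.8003, 11.2853, 61.1000°)

(0.8003, 11.2853, 61.1000°)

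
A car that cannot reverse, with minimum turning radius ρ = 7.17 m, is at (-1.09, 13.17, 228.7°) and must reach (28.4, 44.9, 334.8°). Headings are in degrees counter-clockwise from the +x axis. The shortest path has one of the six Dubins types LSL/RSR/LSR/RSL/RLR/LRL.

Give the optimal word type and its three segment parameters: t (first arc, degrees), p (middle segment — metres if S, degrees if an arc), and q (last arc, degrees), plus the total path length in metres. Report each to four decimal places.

Let ψ = atan2(Δy, Δx) = atan2(31.73, 29.49) = 47.0955° be the start→goal bearing.
Normalize: d = |goal − start| / ρ = 43.318045/7.17 = 6.041568, α = (θ_start − ψ) mod 360° = 181.6045° = 3.169597 rad, β = (θ_goal − ψ) mod 360° = 287.7045° = 5.021391 rad.
Common terms: sin α = -0.028000, cos α = -0.999608, sin β = -0.952637, cos β = 0.304108, cos(α−β) = -0.277315, d² = 36.500548. Work in radians in the unit-radius frame; every candidate has L = ρ·(t + p + q).
LSL: p² = 2 + d² − 2cos(α−β) + 2d(sin α − sin β) = 50.227692; p = √p² = 7.087150; φ = atan2(cos β − cos α, d + sin α − sin β) = 0.185009 rad; t = (φ − α) mod 2π = 3.298597 rad, q = (β − φ) mod 2π = 4.836383 rad → L = 7.17·(3.298597 + 7.087150 + 4.836383) = 7.17·15.222129 = 109.142668 m
RSR: p² = 2 + d² − 2cos(α−β) + 2d(sin β − sin α) = 27.882662; p = √p² = 5.280404; φ = atan2(cos α − cos β, d − sin α + sin β) = -0.249477 rad; t = (α − φ) mod 2π = 3.419074 rad, q = (φ − β) mod 2π = 1.012317 rad → L = 7.17·(3.419074 + 5.280404 + 1.012317) = 7.17·9.711795 = 69.633567 m
LSR: p² = d² − 2 + 2cos(α−β) + 2d(sin α + sin β) = 22.096736; p = √p² = 4.700716; φ = atan2(−cos α − cos β, d + sin α + sin β) − atan2(−2, p) = 0.538836 rad; t = (φ − α) mod 2π = 3.652425 rad, q = (φ − β) mod 2π = 1.800630 rad → L = 7.17·(3.652425 + 4.700716 + 1.800630) = 7.17·10.153771 = 72.802539 m
RSL: p² = d² − 2 + 2cos(α−β) − 2d(sin α + sin β) = 45.795101; p = √p² = 6.767208; φ = atan2(cos α + cos β, d − sin α − sin β) − atan2(2, p) = -0.386084 rad; t = (α − φ) mod 2π = 3.555680 rad, q = (β − φ) mod 2π = 5.407475 rad → L = 7.17·(3.555680 + 6.767208 + 5.407475) = 7.17·15.730363 = 112.786702 m
RLR: c = (6 − d² + 2cos(α−β) + 2d(sin α − sin β))/8 = -2.485333, |c| > 1 → infeasible
LRL: c = (6 − d² + 2cos(α−β) − 2d(sin α − sin β))/8 = -5.278462, |c| > 1 → infeasible
Shortest: RSR with L = 69.633567 m ≈ 69.6336 m
Convert RSR to answer units (arcs ×180/π): t = 3.419074·180/π = 195.8985°, p = ρ·p = 7.17·5.280404 = 37.8605 m, q = 1.012317·180/π = 58.0015°, L = 69.6336 m.

RSR: t = 195.8985°, p = 37.8605 m, q = 58.0015°, L = 69.6336 m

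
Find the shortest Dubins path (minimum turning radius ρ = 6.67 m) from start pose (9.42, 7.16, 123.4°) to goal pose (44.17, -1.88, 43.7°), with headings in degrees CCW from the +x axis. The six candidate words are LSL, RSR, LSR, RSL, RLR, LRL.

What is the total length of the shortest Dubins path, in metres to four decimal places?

52.9371 m

Let ψ = atan2(Δy, Δx) = atan2(-9.04, 34.75) = -14.5819° be the start→goal bearing.
Normalize: d = |goal − start| / ρ = 35.906602/6.67 = 5.383299, α = (θ_start − ψ) mod 360° = 137.9819° = 2.408239 rad, β = (θ_goal − ψ) mod 360° = 58.2819° = 1.017212 rad.
Common terms: sin α = 0.669365, cos α = -0.742934, sin β = 0.850645, cos β = 0.525740, cos(α−β) = 0.178802, d² = 28.979905. Work in radians in the unit-radius frame; every candidate has L = ρ·(t + p + q).
LSL: p² = 2 + d² − 2cos(α−β) + 2d(sin α − sin β) = 28.670526; p = √p² = 5.354487; φ = atan2(cos β − cos α, d + sin α − sin β) = 0.239211 rad; t = (φ − α) mod 2π = 4.114158 rad, q = (β − φ) mod 2π = 0.778000 rad → L = 6.67·(4.114158 + 5.354487 + 0.778000) = 6.67·10.246644 = 68.345118 m
RSR: p² = 2 + d² − 2cos(α−β) + 2d(sin β − sin α) = 32.574076; p = √p² = 5.707370; φ = atan2(cos α − cos β, d − sin α + sin β) = -0.224159 rad; t = (α − φ) mod 2π = 2.632399 rad, q = (φ − β) mod 2π = 5.041814 rad → L = 6.67·(2.632399 + 5.707370 + 5.041814) = 6.67·13.381583 = 89.255159 m
LSR: p² = d² − 2 + 2cos(α−β) + 2d(sin α + sin β) = 43.702848; p = √p² = 6.610813; φ = atan2(−cos α − cos β, d + sin α + sin β) − atan2(−2, p) = 0.325232 rad; t = (φ − α) mod 2π = 4.200179 rad, q = (φ − β) mod 2π = 5.591206 rad → L = 6.67·(4.200179 + 6.610813 + 5.591206) = 6.67·16.402198 = 109.402659 m
RSL: p² = d² − 2 + 2cos(α−β) − 2d(sin α + sin β) = 10.972171; p = √p² = 3.312427; φ = atan2(cos α + cos β, d − sin α − sin β) − atan2(2, p) = -0.599360 rad; t = (α − φ) mod 2π = 3.007599 rad, q = (β − φ) mod 2π = 1.616572 rad → L = 6.67·(3.007599 + 3.312427 + 1.616572) = 6.67·7.936598 = 52.937109 m
RLR: c = (6 − d² + 2cos(α−β) + 2d(sin α − sin β))/8 = -3.071759, |c| > 1 → infeasible
LRL: c = (6 − d² + 2cos(α−β) − 2d(sin α − sin β))/8 = -2.583816, |c| > 1 → infeasible
Shortest: RSL with L = 52.937109 m ≈ 52.9371 m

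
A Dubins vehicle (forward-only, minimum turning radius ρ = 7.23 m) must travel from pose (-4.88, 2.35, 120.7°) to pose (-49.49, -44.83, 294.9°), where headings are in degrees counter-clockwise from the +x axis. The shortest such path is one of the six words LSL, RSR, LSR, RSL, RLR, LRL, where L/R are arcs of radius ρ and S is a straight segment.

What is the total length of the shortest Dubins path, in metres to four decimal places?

Let ψ = atan2(Δy, Δx) = atan2(-47.18, -44.61) = -133.3962° be the start→goal bearing.
Normalize: d = |goal − start| / ρ = 64.930767/7.23 = 8.980742, α = (θ_start − ψ) mod 360° = 254.0962° = 4.434816 rad, β = (θ_goal − ψ) mod 360° = 68.2962° = 1.191994 rad.
Common terms: sin α = -0.961723, cos α = -0.274023, sin β = 0.929108, cos β = 0.369808, cos(α−β) = -0.994881, d² = 80.653733. Work in radians in the unit-radius frame; every candidate has L = ρ·(t + p + q).
LSL: p² = 2 + d² − 2cos(α−β) + 2d(sin α − sin β) = 50.681356; p = √p² = 7.119084; φ = atan2(cos β − cos α, d + sin α − sin β) = 0.090561 rad; t = (φ − α) mod 2π = 1.938931 rad, q = (β − φ) mod 2π = 1.101433 rad → L = 7.23·(1.938931 + 7.119084 + 1.101433) = 7.23·10.159448 = 73.452805 m
RSR: p² = 2 + d² − 2cos(α−β) + 2d(sin β − sin α) = 118.605632; p = √p² = 10.890621; φ = atan2(cos α − cos β, d − sin α + sin β) = -0.059152 rad; t = (α − φ) mod 2π = 4.493968 rad, q = (φ − β) mod 2π = 5.032039 rad → L = 7.23·(4.493968 + 10.890621 + 5.032039) = 7.23·20.416628 = 147.612223 m
LSR: p² = d² − 2 + 2cos(α−β) + 2d(sin α + sin β) = 76.078156; p = √p² = 8.722279; φ = atan2(−cos α − cos β, d + sin α + sin β) − atan2(−2, p) = 0.214697 rad; t = (φ − α) mod 2π = 2.063067 rad, q = (φ − β) mod 2π = 5.305889 rad → L = 7.23·(2.063067 + 8.722279 + 5.305889) = 7.23·16.091235 = 116.339631 m
RSL: p² = d² − 2 + 2cos(α−β) − 2d(sin α + sin β) = 77.249786; p = √p² = 8.789186; φ = atan2(cos α + cos β, d − sin α − sin β) − atan2(2, p) = -0.213116 rad; t = (α − φ) mod 2π = 4.647931 rad, q = (β − φ) mod 2π = 1.405110 rad → L = 7.23·(4.647931 + 8.789186 + 1.405110) = 7.23·14.842227 = 107.309299 m
RLR: c = (6 − d² + 2cos(α−β) + 2d(sin α − sin β))/8 = -13.825704, |c| > 1 → infeasible
LRL: c = (6 − d² + 2cos(α−β) − 2d(sin α − sin β))/8 = -5.335170, |c| > 1 → infeasible
Shortest: LSL with L = 73.452805 m ≈ 73.4528 m

73.4528 m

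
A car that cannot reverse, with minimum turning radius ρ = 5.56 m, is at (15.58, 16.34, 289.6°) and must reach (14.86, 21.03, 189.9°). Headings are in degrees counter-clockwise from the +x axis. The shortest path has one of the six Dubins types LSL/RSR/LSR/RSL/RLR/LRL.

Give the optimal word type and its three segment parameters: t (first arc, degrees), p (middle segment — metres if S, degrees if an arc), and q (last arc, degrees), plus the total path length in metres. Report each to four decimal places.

RLR: t = 1.7415°, p = 291.3024°, q = 29.2609°, L = 31.2766 m

Let ψ = atan2(Δy, Δx) = atan2(4.69, -0.72) = 98.7278° be the start→goal bearing.
Normalize: d = |goal − start| / ρ = 4.744945/5.56 = 0.853407, α = (θ_start − ψ) mod 360° = 190.8722° = 3.331348 rad, β = (θ_goal − ψ) mod 360° = 91.1722° = 1.591255 rad.
Common terms: sin α = -0.188619, cos α = -0.982050, sin β = 0.999791, cos β = -0.020457, cos(α−β) = -0.168489, d² = 0.728304. Work in radians in the unit-radius frame; every candidate has L = ρ·(t + p + q).
LSL: p² = 2 + d² − 2cos(α−β) + 2d(sin α − sin β) = 1.036888; p = √p² = 1.018277; φ = atan2(cos β − cos α, d + sin α − sin β) = 1.906030 rad; t = (φ − α) mod 2π = 4.857867 rad, q = (β − φ) mod 2π = 5.968411 rad → L = 5.56·(4.857867 + 1.018277 + 5.968411) = 5.56·11.844554 = 65.855721 m
RSR: p² = 2 + d² − 2cos(α−β) + 2d(sin β − sin α) = 5.093678; p = √p² = 2.256918; φ = atan2(cos α − cos β, d − sin α + sin β) = -0.440138 rad; t = (α − φ) mod 2π = 3.771487 rad, q = (φ − β) mod 2π = 4.251792 rad → L = 5.56·(3.771487 + 2.256918 + 4.251792) = 5.56·10.280196 = 57.157892 m
LSR: p² = d² − 2 + 2cos(α−β) + 2d(sin α + sin β) = -0.224155 < 0 → infeasible
RSL: p² = d² − 2 + 2cos(α−β) − 2d(sin α + sin β) = -2.993195 < 0 → infeasible
RLR: c = (6 − d² + 2cos(α−β) + 2d(sin α − sin β))/8 = 0.363290; p = 2π − arccos c = 5.084186 rad; φ = atan2(cos α − cos β, d − sin α + sin β) = -0.440138 rad; t = (α − φ + p/2) mod 2π = 0.030394 rad, q = (α − β − t + p) mod 2π = 0.510700 rad → L = 5.56·(0.030394 + 5.084186 + 0.510700) = 5.56·5.625280 = 31.276557 m
LRL: c = (6 − d² + 2cos(α−β) − 2d(sin α − sin β))/8 = 0.870389; p = 2π − arccos c = 5.768381 rad; φ = atan2(cos β − cos α, d + sin α − sin β) = 1.906030 rad; t = (φ − α + p/2) mod 2π = 1.458872 rad, q = (β − α − t + p) mod 2π = 2.569416 rad → L = 5.56·(1.458872 + 5.768381 + 2.569416) = 5.56·9.796668 = 54.469477 m
Shortest: RLR with L = 31.276557 m ≈ 31.2766 m
Convert RLR to answer units (arcs ×180/π): t = 0.030394·180/π = 1.7415°, p = 5.084186·180/π = 291.3024°, q = 0.510700·180/π = 29.2609°, L = 31.2766 m.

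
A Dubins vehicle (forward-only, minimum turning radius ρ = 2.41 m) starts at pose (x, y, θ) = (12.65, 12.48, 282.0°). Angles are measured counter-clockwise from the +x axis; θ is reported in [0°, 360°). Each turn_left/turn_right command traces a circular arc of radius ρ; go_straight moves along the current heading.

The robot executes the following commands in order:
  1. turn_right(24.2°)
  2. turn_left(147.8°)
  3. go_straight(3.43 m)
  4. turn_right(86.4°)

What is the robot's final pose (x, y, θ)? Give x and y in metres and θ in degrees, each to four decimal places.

set_pose: (x, y, θ) = (12.6500, 12.4800, 282.0000°), ρ = 2.41
turn_right(24.2°): centre at ρ to the right, rotate −24.2° → (12.6482, 11.4696, 257.8000°)
turn_left(147.8°): centre at ρ to the left, rotate +147.8° → (16.7257, 9.2742, 405.6000° ≡ 45.6000°)
go_straight(3.43): x += 3.43·cos θ, y += 3.43·sin θ → (19.1255, 11.7248, 45.6000°)
turn_right(86.4°): centre at ρ to the right, rotate −86.4° → (22.4222, 11.8630, -40.8000° ≡ 319.2000°)

(22.4222, 11.8630, 319.2000°)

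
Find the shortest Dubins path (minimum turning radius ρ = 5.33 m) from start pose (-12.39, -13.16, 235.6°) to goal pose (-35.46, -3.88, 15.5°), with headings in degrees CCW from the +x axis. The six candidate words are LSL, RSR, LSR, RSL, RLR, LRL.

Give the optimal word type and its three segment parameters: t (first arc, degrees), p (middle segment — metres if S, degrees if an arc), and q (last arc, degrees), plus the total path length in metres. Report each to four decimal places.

RSR: t = 59.3569°, p = 17.2849 m, q = 160.7431°, L = 37.7599 m

Let ψ = atan2(Δy, Δx) = atan2(9.28, -23.07) = 158.0873° be the start→goal bearing.
Normalize: d = |goal − start| / ρ = 24.866510/5.33 = 4.665386, α = (θ_start − ψ) mod 360° = 77.5127° = 1.352851 rad, β = (θ_goal − ψ) mod 360° = 217.4127° = 3.794567 rad.
Common terms: sin α = 0.976344, cos α = 0.216224, sin β = -0.607551, cos β = -0.794280, cos(α−β) = -0.764921, d² = 21.765830. Work in radians in the unit-radius frame; every candidate has L = ρ·(t + p + q).
LSL: p² = 2 + d² − 2cos(α−β) + 2d(sin α − sin β) = 40.074638; p = √p² = 6.330453; φ = atan2(cos β − cos α, d + sin α − sin β) = -0.160312 rad; t = (φ − α) mod 2π = 4.770023 rad, q = (β − φ) mod 2π = 3.954878 rad → L = 5.33·(4.770023 + 6.330453 + 3.954878) = 5.33·15.055354 = 80.245038 m
RSR: p² = 2 + d² − 2cos(α−β) + 2d(sin β − sin α) = 10.516708; p = √p² = 3.242947; φ = atan2(cos α − cos β, d − sin α + sin β) = 0.316877 rad; t = (α − φ) mod 2π = 1.035974 rad, q = (φ − β) mod 2π = 2.805496 rad → L = 5.33·(1.035974 + 3.242947 + 2.805496) = 5.33·7.084417 = 37.759943 m
LSR: p² = d² − 2 + 2cos(α−β) + 2d(sin α + sin β) = 21.677107; p = √p² = 4.655868; φ = atan2(−cos α − cos β, d + sin α + sin β) − atan2(−2, p) = 0.520057 rad; t = (φ − α) mod 2π = 5.450391 rad, q = (φ − β) mod 2π = 3.008676 rad → L = 5.33·(5.450391 + 4.655868 + 3.008676) = 5.33·13.114935 = 69.902602 m
RSL: p² = d² − 2 + 2cos(α−β) − 2d(sin α + sin β) = 14.794869; p = √p² = 3.846410; φ = atan2(cos α + cos β, d − sin α − sin β) − atan2(2, p) = -0.613227 rad; t = (α − φ) mod 2π = 1.966078 rad, q = (β − φ) mod 2π = 4.407794 rad → L = 5.33·(1.966078 + 3.846410 + 4.407794) = 5.33·10.220282 = 54.474104 m
RLR: c = (6 − d² + 2cos(α−β) + 2d(sin α − sin β))/8 = -0.314589; p = 2π − arccos c = 4.392366 rad; φ = atan2(cos α − cos β, d − sin α + sin β) = 0.316877 rad; t = (α − φ + p/2) mod 2π = 3.232157 rad, q = (α − β − t + p) mod 2π = 5.001679 rad → L = 5.33·(3.232157 + 4.392366 + 5.001679) = 5.33·12.626201 = 67.297653 m
LRL: c = (6 − d² + 2cos(α−β) − 2d(sin α − sin β))/8 = -4.009330, |c| > 1 → infeasible
Shortest: RSR with L = 37.759943 m ≈ 37.7599 m
Convert RSR to answer units (arcs ×180/π): t = 1.035974·180/π = 59.3569°, p = ρ·p = 5.33·3.242947 = 17.2849 m, q = 2.805496·180/π = 160.7431°, L = 37.7599 m.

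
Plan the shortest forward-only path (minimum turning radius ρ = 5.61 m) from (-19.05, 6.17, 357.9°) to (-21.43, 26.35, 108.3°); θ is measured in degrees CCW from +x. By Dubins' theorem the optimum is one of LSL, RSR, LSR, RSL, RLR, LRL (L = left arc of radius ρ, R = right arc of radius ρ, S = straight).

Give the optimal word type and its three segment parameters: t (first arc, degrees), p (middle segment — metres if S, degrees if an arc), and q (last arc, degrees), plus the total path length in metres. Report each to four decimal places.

Let ψ = atan2(Δy, Δx) = atan2(20.18, -2.38) = 96.7263° be the start→goal bearing.
Normalize: d = |goal − start| / ρ = 20.319862/5.61 = 3.622079, α = (θ_start − ψ) mod 360° = 261.1737° = 4.558341 rad, β = (θ_goal − ψ) mod 360° = 11.5737° = 0.201999 rad.
Common terms: sin α = -0.988158, cos α = -0.153440, sin β = 0.200628, cos β = 0.979667, cos(α−β) = -0.348572, d² = 13.119455. Work in radians in the unit-radius frame; every candidate has L = ρ·(t + p + q).
LSL: p² = 2 + d² − 2cos(α−β) + 2d(sin α − sin β) = 7.204845; p = √p² = 2.684184; φ = atan2(cos β − cos α, d + sin α − sin β) = 0.435807 rad; t = (φ − α) mod 2π = 2.160651 rad, q = (β − φ) mod 2π = 6.049377 rad → L = 5.61·(2.160651 + 2.684184 + 6.049377) = 5.61·10.894213 = 61.116535 m
RSR: p² = 2 + d² − 2cos(α−β) + 2d(sin β − sin α) = 24.428353; p = √p² = 4.942505; φ = atan2(cos α − cos β, d − sin α + sin β) = -0.231315 rad; t = (α − φ) mod 2π = 4.789656 rad, q = (φ − β) mod 2π = 5.849871 rad → L = 5.61·(4.789656 + 4.942505 + 5.849871) = 5.61·15.582032 = 87.415199 m
LSR: p² = d² − 2 + 2cos(α−β) + 2d(sin α + sin β) = 4.717320; p = √p² = 2.171939; φ = atan2(−cos α − cos β, d + sin α + sin β) − atan2(−2, p) = 0.460582 rad; t = (φ − α) mod 2π = 2.185426 rad, q = (φ − β) mod 2π = 0.258583 rad → L = 5.61·(2.185426 + 2.171939 + 0.258583) = 5.61·4.615948 = 25.895469 m
RSL: p² = d² − 2 + 2cos(α−β) − 2d(sin α + sin β) = 16.127302; p = √p² = 4.015881; φ = atan2(cos α + cos β, d − sin α − sin β) − atan2(2, p) = -0.276842 rad; t = (α − φ) mod 2π = 4.835183 rad, q = (β − φ) mod 2π = 0.478841 rad → L = 5.61·(4.835183 + 4.015881 + 0.478841) = 5.61·9.329906 = 52.340770 m
RLR: c = (6 − d² + 2cos(α−β) + 2d(sin α − sin β))/8 = -2.053544, |c| > 1 → infeasible
LRL: c = (6 − d² + 2cos(α−β) − 2d(sin α − sin β))/8 = 0.099394; p = 2π − arccos c = 4.811948 rad; φ = atan2(cos β − cos α, d + sin α − sin β) = 0.435807 rad; t = (φ − α + p/2) mod 2π = 4.566625 rad, q = (β − α − t + p) mod 2π = 2.172166 rad → L = 5.61·(4.566625 + 4.811948 + 2.172166) = 5.61·11.550739 = 64.799646 m
Shortest: LSR with L = 25.895469 m ≈ 25.8955 m
Convert LSR to answer units (arcs ×180/π): t = 2.185426·180/π = 125.2157°, p = ρ·p = 5.61·2.171939 = 12.1846 m, q = 0.258583·180/π = 14.8157°, L = 25.8955 m.

LSR: t = 125.2157°, p = 12.1846 m, q = 14.8157°, L = 25.8955 m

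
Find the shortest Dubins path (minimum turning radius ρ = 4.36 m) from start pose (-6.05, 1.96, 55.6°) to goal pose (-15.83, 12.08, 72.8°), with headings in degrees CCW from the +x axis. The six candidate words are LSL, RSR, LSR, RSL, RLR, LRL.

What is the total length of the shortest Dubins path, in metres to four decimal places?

Let ψ = atan2(Δy, Δx) = atan2(10.12, -9.78) = 134.0212° be the start→goal bearing.
Normalize: d = |goal − start| / ρ = 14.073479/4.36 = 3.227862, α = (θ_start − ψ) mod 360° = 281.5788° = 4.914478 rad, β = (θ_goal − ψ) mod 360° = 298.7788° = 5.214674 rad.
Common terms: sin α = -0.979649, cos α = 0.200716, sin β = -0.876485, cos β = 0.481430, cos(α−β) = 0.955278, d² = 10.419094. Work in radians in the unit-radius frame; every candidate has L = ρ·(t + p + q).
LSL: p² = 2 + d² − 2cos(α−β) + 2d(sin α − sin β) = 9.842533; p = √p² = 3.137281; φ = atan2(cos β − cos α, d + sin α − sin β) = 0.089597 rad; t = (φ − α) mod 2π = 1.458304 rad, q = (β − φ) mod 2π = 5.125078 rad → L = 4.36·(1.458304 + 3.137281 + 5.125078) = 4.36·9.720663 = 42.382091 m
RSR: p² = 2 + d² − 2cos(α−β) + 2d(sin β − sin α) = 11.174541; p = √p² = 3.342834; φ = atan2(cos α − cos β, d − sin α + sin β) = -0.084074 rad; t = (α − φ) mod 2π = 4.998551 rad, q = (φ − β) mod 2π = 0.984437 rad → L = 4.36·(4.998551 + 3.342834 + 0.984437) = 4.36·9.325823 = 40.660588 m
LSR: p² = d² − 2 + 2cos(α−β) + 2d(sin α + sin β) = -1.653040 < 0 → infeasible
RSL: p² = d² − 2 + 2cos(α−β) − 2d(sin α + sin β) = 22.312340; p = √p² = 4.723594; φ = atan2(cos α + cos β, d − sin α − sin β) − atan2(2, p) = -0.267142 rad; t = (α − φ) mod 2π = 5.181619 rad, q = (β − φ) mod 2π = 5.481816 rad → L = 4.36·(5.181619 + 4.723594 + 5.481816) = 4.36·15.387029 = 67.087447 m
RLR: c = (6 − d² + 2cos(α−β) + 2d(sin α − sin β))/8 = -0.396818; p = 2π − arccos c = 4.304342 rad; φ = atan2(cos α − cos β, d − sin α + sin β) = -0.084074 rad; t = (α − φ + p/2) mod 2π = 0.867537 rad, q = (α − β − t + p) mod 2π = 3.136608 rad → L = 4.36·(0.867537 + 4.304342 + 3.136608) = 4.36·8.308487 = 36.225003 m
LRL: c = (6 − d² + 2cos(α−β) − 2d(sin α − sin β))/8 = -0.230317; p = 2π − arccos c = 4.479986 rad; φ = atan2(cos β − cos α, d + sin α − sin β) = 0.089597 rad; t = (φ − α + p/2) mod 2π = 3.698297 rad, q = (β − α − t + p) mod 2π = 1.081885 rad → L = 4.36·(3.698297 + 4.479986 + 1.081885) = 4.36·9.260169 = 40.374335 m
Shortest: RLR with L = 36.225003 m ≈ 36.2250 m

36.2250 m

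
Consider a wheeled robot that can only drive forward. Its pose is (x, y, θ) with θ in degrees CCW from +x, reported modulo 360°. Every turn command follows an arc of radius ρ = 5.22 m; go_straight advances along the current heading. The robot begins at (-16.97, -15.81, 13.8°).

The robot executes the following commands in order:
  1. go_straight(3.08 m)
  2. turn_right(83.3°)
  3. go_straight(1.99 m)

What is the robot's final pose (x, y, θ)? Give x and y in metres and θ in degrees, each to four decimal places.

set_pose: (x, y, θ) = (-16.9700, -15.8100, 13.8000°), ρ = 5.22
go_straight(3.08): x += 3.08·cos θ, y += 3.08·sin θ → (-13.9789, -15.0753, 13.8000°)
turn_right(83.3°): centre at ρ to the right, rotate −83.3° → (-7.8443, -18.3166, -69.5000° ≡ 290.5000°)
go_straight(1.99): x += 1.99·cos θ, y += 1.99·sin θ → (-7.1474, -20.1805, 290.5000°)

(-7.1474, -20.1805, 290.5000°)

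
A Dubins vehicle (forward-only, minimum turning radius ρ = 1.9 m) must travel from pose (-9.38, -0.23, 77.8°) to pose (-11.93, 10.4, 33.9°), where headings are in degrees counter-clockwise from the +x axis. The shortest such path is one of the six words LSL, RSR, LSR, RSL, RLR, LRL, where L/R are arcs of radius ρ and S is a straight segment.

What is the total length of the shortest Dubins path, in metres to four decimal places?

11.6111 m

Let ψ = atan2(Δy, Δx) = atan2(10.63, -2.55) = 103.4896° be the start→goal bearing.
Normalize: d = |goal − start| / ρ = 10.931578/1.9 = 5.753462, α = (θ_start − ψ) mod 360° = 334.3104° = 5.834817 rad, β = (θ_goal − ψ) mod 360° = 290.4104° = 5.068617 rad.
Common terms: sin α = -0.433496, cos α = 0.901156, sin β = -0.937219, cos β = 0.348742, cos(α−β) = 0.720551, d² = 33.102327. Work in radians in the unit-radius frame; every candidate has L = ρ·(t + p + q).
LSL: p² = 2 + d² − 2cos(α−β) + 2d(sin α − sin β) = 39.457527; p = √p² = 6.281523; φ = atan2(cos β − cos α, d + sin α − sin β) = -0.088056 rad; t = (φ − α) mod 2π = 0.360312 rad, q = (β − φ) mod 2π = 5.156674 rad → L = 1.9·(0.360312 + 6.281523 + 5.156674) = 1.9·11.798508 = 22.417166 m
RSR: p² = 2 + d² − 2cos(α−β) + 2d(sin β − sin α) = 27.864922; p = √p² = 5.278724; φ = atan2(cos α − cos β, d − sin α + sin β) = 0.104841 rad; t = (α − φ) mod 2π = 5.729976 rad, q = (φ − β) mod 2π = 1.319409 rad → L = 1.9·(5.729976 + 5.278724 + 1.319409) = 1.9·12.328108 = 23.423406 m
LSR: p² = d² − 2 + 2cos(α−β) + 2d(sin α + sin β) = 16.770720; p = √p² = 4.095207; φ = atan2(−cos α − cos β, d + sin α + sin β) − atan2(−2, p) = 0.176494 rad; t = (φ − α) mod 2π = 0.624862 rad, q = (φ − β) mod 2π = 1.391062 rad → L = 1.9·(0.624862 + 4.095207 + 1.391062) = 1.9·6.111131 = 11.611150 m
RSL: p² = d² − 2 + 2cos(α−β) − 2d(sin α + sin β) = 48.316138; p = √p² = 6.950981; φ = atan2(cos α + cos β, d − sin α − sin β) − atan2(2, p) = -0.106485 rad; t = (α − φ) mod 2π = 5.941301 rad, q = (β − φ) mod 2π = 5.175102 rad → L = 1.9·(5.941301 + 6.950981 + 5.175102) = 1.9·18.067385 = 34.328031 m
RLR: c = (6 − d² + 2cos(α−β) + 2d(sin α − sin β))/8 = -2.483115, |c| > 1 → infeasible
LRL: c = (6 − d² + 2cos(α−β) − 2d(sin α − sin β))/8 = -3.932191, |c| > 1 → infeasible
Shortest: LSR with L = 11.611150 m ≈ 11.6111 m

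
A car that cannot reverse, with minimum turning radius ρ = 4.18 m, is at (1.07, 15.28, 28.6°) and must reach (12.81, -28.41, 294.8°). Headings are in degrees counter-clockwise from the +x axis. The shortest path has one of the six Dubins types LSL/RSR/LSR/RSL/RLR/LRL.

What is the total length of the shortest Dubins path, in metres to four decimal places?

Let ψ = atan2(Δy, Δx) = atan2(-43.69, 11.74) = -74.9593° be the start→goal bearing.
Normalize: d = |goal − start| / ρ = 45.239846/4.18 = 10.822930, α = (θ_start − ψ) mod 360° = 103.5593° = 1.807450 rad, β = (θ_goal − ψ) mod 360° = 9.7593° = 0.170331 rad.
Common terms: sin α = 0.972128, cos α = -0.234451, sin β = 0.169509, cos β = 0.985529, cos(α−β) = -0.066274, d² = 117.135808. Work in radians in the unit-radius frame; every candidate has L = ρ·(t + p + q).
LSL: p² = 2 + d² − 2cos(α−β) + 2d(sin α − sin β) = 136.641737; p = √p² = 11.689386; φ = atan2(cos β − cos α, d + sin α − sin β) = 0.104557 rad; t = (φ − α) mod 2π = 4.580292 rad, q = (β − φ) mod 2π = 0.065774 rad → L = 4.18·(4.580292 + 11.689386 + 0.065774) = 4.18·16.335452 = 68.282190 m
RSR: p² = 2 + d² − 2cos(α−β) + 2d(sin β − sin α) = 101.894976; p = √p² = 10.094304; φ = atan2(cos α − cos β, d − sin α + sin β) = -0.121154 rad; t = (α − φ) mod 2π = 1.928605 rad, q = (φ − β) mod 2π = 5.991700 rad → L = 4.18·(1.928605 + 10.094304 + 5.991700) = 4.18·18.014608 = 75.301063 m
LSR: p² = d² − 2 + 2cos(α−β) + 2d(sin α + sin β) = 139.714970; p = √p² = 11.820109; φ = atan2(−cos α − cos β, d + sin α + sin β) − atan2(−2, p) = 0.104923 rad; t = (φ − α) mod 2π = 4.580658 rad, q = (φ − β) mod 2π = 6.217777 rad → L = 4.18·(4.580658 + 11.820109 + 6.217777) = 4.18·22.618543 = 94.545511 m
RSL: p² = d² − 2 + 2cos(α−β) − 2d(sin α + sin β) = 90.291551; p = √p² = 9.502187; φ = atan2(cos α + cos β, d − sin α − sin β) − atan2(2, p) = -0.130025 rad; t = (α − φ) mod 2π = 1.937475 rad, q = (β − φ) mod 2π = 0.300356 rad → L = 4.18·(1.937475 + 9.502187 + 0.300356) = 4.18·11.740017 = 49.073272 m
RLR: c = (6 − d² + 2cos(α−β) + 2d(sin α − sin β))/8 = -11.736872, |c| > 1 → infeasible
LRL: c = (6 − d² + 2cos(α−β) − 2d(sin α − sin β))/8 = -16.080217, |c| > 1 → infeasible
Shortest: RSL with L = 49.073272 m ≈ 49.0733 m

49.0733 m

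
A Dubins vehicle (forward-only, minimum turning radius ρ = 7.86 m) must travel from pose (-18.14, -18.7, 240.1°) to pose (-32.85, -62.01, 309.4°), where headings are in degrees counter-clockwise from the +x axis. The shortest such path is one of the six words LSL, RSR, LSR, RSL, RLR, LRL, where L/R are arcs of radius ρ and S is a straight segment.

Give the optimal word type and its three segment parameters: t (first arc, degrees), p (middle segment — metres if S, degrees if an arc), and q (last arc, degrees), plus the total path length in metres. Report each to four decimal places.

LSL: t = 5.7155°, p = 37.7129 m, q = 63.5845°, L = 47.2197 m

Let ψ = atan2(Δy, Δx) = atan2(-43.31, -14.71) = -108.7598° be the start→goal bearing.
Normalize: d = |goal − start| / ρ = 45.739919/7.86 = 5.819328, α = (θ_start − ψ) mod 360° = 348.8598° = 6.088752 rad, β = (θ_goal − ψ) mod 360° = 58.1598° = 1.015079 rad.
Common terms: sin α = -0.193211, cos α = 0.981157, sin β = 0.849522, cos β = 0.527552, cos(α−β) = 0.353475, d² = 33.864580. Work in radians in the unit-radius frame; every candidate has L = ρ·(t + p + q).
LSL: p² = 2 + d² − 2cos(α−β) + 2d(sin α − sin β) = 23.021614; p = √p² = 4.798084; φ = atan2(cos β − cos α, d + sin α − sin β) = -0.094680 rad; t = (φ − α) mod 2π = 0.099754 rad, q = (β − φ) mod 2π = 1.109760 rad → L = 7.86·(0.099754 + 4.798084 + 1.109760) = 7.86·6.007598 = 47.219717 m
RSR: p² = 2 + d² − 2cos(α−β) + 2d(sin β − sin α) = 47.293646; p = √p² = 6.877038; φ = atan2(cos α − cos β, d − sin α + sin β) = 0.066007 rad; t = (α − φ) mod 2π = 6.022744 rad, q = (φ − β) mod 2π = 5.334113 rad → L = 7.86·(6.022744 + 6.877038 + 5.334113) = 7.86·18.233895 = 143.318415 m
LSR: p² = d² − 2 + 2cos(α−β) + 2d(sin α + sin β) = 40.210114; p = √p² = 6.341145; φ = atan2(−cos α − cos β, d + sin α + sin β) − atan2(−2, p) = 0.076626 rad; t = (φ − α) mod 2π = 0.271060 rad, q = (φ − β) mod 2π = 5.344732 rad → L = 7.86·(0.271060 + 6.341145 + 5.344732) = 7.86·11.956936 = 93.981519 m
RSL: p² = d² − 2 + 2cos(α−β) − 2d(sin α + sin β) = 24.932945; p = √p² = 4.993290; φ = atan2(cos α + cos β, d − sin α − sin β) − atan2(2, p) = -0.096671 rad; t = (α − φ) mod 2π = 6.185422 rad, q = (β − φ) mod 2π = 1.111750 rad → L = 7.86·(6.185422 + 4.993290 + 1.111750) = 7.86·12.290462 = 96.603032 m
RLR: c = (6 − d² + 2cos(α−β) + 2d(sin α − sin β))/8 = -4.911706, |c| > 1 → infeasible
LRL: c = (6 − d² + 2cos(α−β) − 2d(sin α − sin β))/8 = -1.877702, |c| > 1 → infeasible
Shortest: LSL with L = 47.219717 m ≈ 47.2197 m
Convert LSL to answer units (arcs ×180/π): t = 0.099754·180/π = 5.7155°, p = ρ·p = 7.86·4.798084 = 37.7129 m, q = 1.109760·180/π = 63.5845°, L = 47.2197 m.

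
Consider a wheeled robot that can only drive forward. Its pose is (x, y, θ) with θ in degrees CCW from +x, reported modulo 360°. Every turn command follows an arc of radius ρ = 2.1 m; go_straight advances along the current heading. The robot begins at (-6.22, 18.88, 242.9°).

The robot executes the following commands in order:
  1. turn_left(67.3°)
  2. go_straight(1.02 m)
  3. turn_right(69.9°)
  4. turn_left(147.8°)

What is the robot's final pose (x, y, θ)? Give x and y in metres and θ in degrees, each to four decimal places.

(-2.2628, 10.5000, 28.1000°)

set_pose: (x, y, θ) = (-6.2200, 18.8800, 242.9000°), ρ = 2.1
turn_left(67.3°): centre at ρ to the left, rotate +67.3° → (-5.9545, 16.5679, 310.2000°)
go_straight(1.02): x += 1.02·cos θ, y += 1.02·sin θ → (-5.2962, 15.7888, 310.2000°)
turn_right(69.9°): centre at ρ to the right, rotate −69.9° → (-5.0760, 13.3929, 240.3000°)
turn_left(147.8°): centre at ρ to the left, rotate +147.8° → (-2.2628, 10.5000, 388.1000° ≡ 28.1000°)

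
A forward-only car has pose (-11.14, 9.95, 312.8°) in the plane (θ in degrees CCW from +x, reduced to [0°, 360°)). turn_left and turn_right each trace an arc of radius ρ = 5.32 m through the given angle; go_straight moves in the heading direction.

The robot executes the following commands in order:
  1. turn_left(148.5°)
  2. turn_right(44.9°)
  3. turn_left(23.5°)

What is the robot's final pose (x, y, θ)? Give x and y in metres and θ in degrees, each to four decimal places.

set_pose: (x, y, θ) = (-11.1400, 9.9500, 312.8000°), ρ = 5.32
turn_left(148.5°): centre at ρ to the left, rotate +148.5° → (-2.0197, 14.6071, 461.3000° ≡ 101.3000°)
turn_right(44.9°): centre at ρ to the right, rotate −44.9° → (-1.2340, 18.5935, 56.4000°)
turn_left(23.5°): centre at ρ to the left, rotate +23.5° → (-0.4275, 20.6046, 79.9000°)

(-0.4275, 20.6046, 79.9000°)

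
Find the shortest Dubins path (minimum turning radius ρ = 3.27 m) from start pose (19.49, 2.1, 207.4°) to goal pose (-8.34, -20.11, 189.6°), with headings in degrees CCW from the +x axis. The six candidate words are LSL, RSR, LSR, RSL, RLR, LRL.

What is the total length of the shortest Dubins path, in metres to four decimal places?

Let ψ = atan2(Δy, Δx) = atan2(-22.21, -27.83) = -141.4080° be the start→goal bearing.
Normalize: d = |goal − start| / ρ = 35.606081/3.27 = 10.888710, α = (θ_start − ψ) mod 360° = 348.8080° = 6.087849 rad, β = (θ_goal − ψ) mod 360° = 331.0080° = 5.777180 rad.
Common terms: sin α = -0.194097, cos α = 0.980982, sin β = -0.484687, cos β = 0.874688, cos(α−β) = 0.952129, d² = 118.564000. Work in radians in the unit-radius frame; every candidate has L = ρ·(t + p + q).
LSL: p² = 2 + d² − 2cos(α−β) + 2d(sin α − sin β) = 124.988046; p = √p² = 11.179805; φ = atan2(cos β − cos α, d + sin α − sin β) = -0.009508 rad; t = (φ − α) mod 2π = 0.185829 rad, q = (β − φ) mod 2π = 5.786688 rad → L = 3.27·(0.185829 + 11.179805 + 5.786688) = 3.27·17.152322 = 56.088093 m
RSR: p² = 2 + d² − 2cos(α−β) + 2d(sin β − sin α) = 112.331437; p = √p² = 10.598653; φ = atan2(cos α − cos β, d − sin α + sin β) = 0.010029 rad; t = (α − φ) mod 2π = 6.077820 rad, q = (φ − β) mod 2π = 0.516034 rad → L = 3.27·(6.077820 + 10.598653 + 0.516034) = 3.27·17.192507 = 56.219496 m
LSR: p² = d² − 2 + 2cos(α−β) + 2d(sin α + sin β) = 103.686108; p = √p² = 10.182638; φ = atan2(−cos α − cos β, d + sin α + sin β) − atan2(−2, p) = 0.014155 rad; t = (φ − α) mod 2π = 0.209491 rad, q = (φ − β) mod 2π = 0.520160 rad → L = 3.27·(0.209491 + 10.182638 + 0.520160) = 3.27·10.912289 = 35.683185 m
RSL: p² = d² − 2 + 2cos(α−β) − 2d(sin α + sin β) = 133.250411; p = √p² = 11.543414; φ = atan2(cos α + cos β, d − sin α − sin β) − atan2(2, p) = -0.012490 rad; t = (α − φ) mod 2π = 6.100339 rad, q = (β − φ) mod 2π = 5.789670 rad → L = 3.27·(6.100339 + 11.543414 + 5.789670) = 3.27·23.433423 = 76.627294 m
RLR: c = (6 − d² + 2cos(α−β) + 2d(sin α − sin β))/8 = -13.041430, |c| > 1 → infeasible
LRL: c = (6 − d² + 2cos(α−β) − 2d(sin α − sin β))/8 = -14.623506, |c| > 1 → infeasible
Shortest: LSR with L = 35.683185 m ≈ 35.6832 m

35.6832 m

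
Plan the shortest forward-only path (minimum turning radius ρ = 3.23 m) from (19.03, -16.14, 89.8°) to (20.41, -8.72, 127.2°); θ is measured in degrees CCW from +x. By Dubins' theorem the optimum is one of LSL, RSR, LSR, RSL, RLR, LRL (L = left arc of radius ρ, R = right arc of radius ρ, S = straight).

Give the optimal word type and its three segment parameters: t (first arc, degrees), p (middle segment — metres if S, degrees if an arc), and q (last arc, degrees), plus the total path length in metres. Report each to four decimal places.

RSL: t = 27.4489°, p = 2.8004 m, q = 64.8489°, L = 8.0036 m

Let ψ = atan2(Δy, Δx) = atan2(7.42, 1.38) = 79.4643° be the start→goal bearing.
Normalize: d = |goal − start| / ρ = 7.547238/3.23 = 2.336606, α = (θ_start − ψ) mod 360° = 10.3357° = 0.180392 rad, β = (θ_goal − ψ) mod 360° = 47.7357° = 0.833145 rad.
Common terms: sin α = 0.179415, cos α = 0.983773, sin β = 0.740050, cos β = 0.672551, cos(α−β) = 0.794415, d² = 5.459728. Work in radians in the unit-radius frame; every candidate has L = ρ·(t + p + q).
LSL: p² = 2 + d² − 2cos(α−β) + 2d(sin α − sin β) = 3.250933; p = √p² = 1.803034; φ = atan2(cos β − cos α, d + sin α − sin β) = -0.173479 rad; t = (φ − α) mod 2π = 5.929314 rad, q = (β − φ) mod 2π = 1.006624 rad → L = 3.23·(5.929314 + 1.803034 + 1.006624) = 3.23·8.738973 = 28.226882 m
RSR: p² = 2 + d² − 2cos(α−β) + 2d(sin β − sin α) = 8.490866; p = √p² = 2.913909; φ = atan2(cos α − cos β, d − sin α + sin β) = 0.107010 rad; t = (α − φ) mod 2π = 0.073382 rad, q = (φ − β) mod 2π = 5.557050 rad → L = 3.23·(0.073382 + 2.913909 + 5.557050) = 3.23·8.544341 = 27.598222 m
LSR: p² = d² − 2 + 2cos(α−β) + 2d(sin α + sin β) = 9.345417; p = √p² = 3.057027; φ = atan2(−cos α − cos β, d + sin α + sin β) − atan2(−2, p) = 0.108769 rad; t = (φ − α) mod 2π = 6.211563 rad, q = (φ − β) mod 2π = 5.558809 rad → L = 3.23·(6.211563 + 3.057027 + 5.558809) = 3.23·14.827400 = 47.892500 m
RSL: p² = d² − 2 + 2cos(α−β) − 2d(sin α + sin β) = 0.751698; p = √p² = 0.867005; φ = atan2(cos α + cos β, d − sin α − sin β) − atan2(2, p) = -0.298682 rad; t = (α − φ) mod 2π = 0.479074 rad, q = (β − φ) mod 2π = 1.131827 rad → L = 3.23·(0.479074 + 0.867005 + 1.131827) = 3.23·2.477907 = 8.003639 m
RLR: c = (6 − d² + 2cos(α−β) + 2d(sin α − sin β))/8 = -0.061358; p = 2π − arccos c = 4.650992 rad; φ = atan2(cos α − cos β, d − sin α + sin β) = 0.107010 rad; t = (α − φ + p/2) mod 2π = 2.398879 rad, q = (α − β − t + p) mod 2π = 1.599361 rad → L = 3.23·(2.398879 + 4.650992 + 1.599361) = 3.23·8.649231 = 27.937017 m
LRL: c = (6 − d² + 2cos(α−β) − 2d(sin α − sin β))/8 = 0.593633; p = 2π − arccos c = 5.347955 rad; φ = atan2(cos β − cos α, d + sin α − sin β) = -0.173479 rad; t = (φ − α + p/2) mod 2π = 2.320106 rad, q = (β − α − t + p) mod 2π = 3.680602 rad → L = 3.23·(2.320106 + 5.347955 + 3.680602) = 3.23·11.348664 = 36.656184 m
Shortest: RSL with L = 8.003639 m ≈ 8.0036 m
Convert RSL to answer units (arcs ×180/π): t = 0.479074·180/π = 27.4489°, p = ρ·p = 3.23·0.867005 = 2.8004 m, q = 1.131827·180/π = 64.8489°, L = 8.0036 m.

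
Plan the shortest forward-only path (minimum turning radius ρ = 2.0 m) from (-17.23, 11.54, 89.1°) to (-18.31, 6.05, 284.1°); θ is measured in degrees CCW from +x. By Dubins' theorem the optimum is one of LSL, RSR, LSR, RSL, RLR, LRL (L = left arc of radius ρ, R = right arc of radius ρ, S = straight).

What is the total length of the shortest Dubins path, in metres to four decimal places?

Let ψ = atan2(Δy, Δx) = atan2(-5.49, -1.08) = -101.1292° be the start→goal bearing.
Normalize: d = |goal − start| / ρ = 5.595221/2.0 = 2.797611, α = (θ_start − ψ) mod 360° = 190.2292° = 3.320126 rad, β = (θ_goal − ψ) mod 360° = 25.2292° = 0.440332 rad.
Common terms: sin α = -0.177586, cos α = -0.984105, sin β = 0.426240, cos β = 0.904610, cos(α−β) = -0.965926, d² = 7.826625. Work in radians in the unit-radius frame; every candidate has L = ρ·(t + p + q).
LSL: p² = 2 + d² − 2cos(α−β) + 2d(sin α − sin β) = 8.379935; p = √p² = 2.894812; φ = atan2(cos β − cos α, d + sin α − sin β) = 0.710811 rad; t = (φ − α) mod 2π = 3.673870 rad, q = (β − φ) mod 2π = 6.012707 rad → L = 2.0·(3.673870 + 2.894812 + 6.012707) = 2.0·12.581389 = 25.162778 m
RSR: p² = 2 + d² − 2cos(α−β) + 2d(sin β − sin α) = 15.137018; p = √p² = 3.890632; φ = atan2(cos α − cos β, d − sin α + sin β) = -0.506880 rad; t = (α − φ) mod 2π = 3.827006 rad, q = (φ − β) mod 2π = 5.335973 rad → L = 2.0·(3.827006 + 3.890632 + 5.335973) = 2.0·13.053611 = 26.107221 m
LSR: p² = d² − 2 + 2cos(α−β) + 2d(sin α + sin β) = 5.286048; p = √p² = 2.299141; φ = atan2(−cos α − cos β, d + sin α + sin β) − atan2(−2, p) = 0.742019 rad; t = (φ − α) mod 2π = 3.705078 rad, q = (φ − β) mod 2π = 0.301686 rad → L = 2.0·(3.705078 + 2.299141 + 0.301686) = 2.0·6.305905 = 12.611811 m
RSL: p² = d² − 2 + 2cos(α−β) − 2d(sin α + sin β) = 2.503499; p = √p² = 1.582245; φ = atan2(cos α + cos β, d − sin α − sin β) − atan2(2, p) = -0.932669 rad; t = (α − φ) mod 2π = 4.252795 rad, q = (β − φ) mod 2π = 1.373002 rad → L = 2.0·(4.252795 + 1.582245 + 1.373002) = 2.0·7.208042 = 14.416083 m
RLR: c = (6 − d² + 2cos(α−β) + 2d(sin α − sin β))/8 = -0.892127; p = 2π − arccos c = 3.610357 rad; φ = atan2(cos α − cos β, d − sin α + sin β) = -0.506880 rad; t = (α − φ + p/2) mod 2π = 5.632184 rad, q = (α − β − t + p) mod 2π = 0.857966 rad → L = 2.0·(5.632184 + 3.610357 + 0.857966) = 2.0·10.100507 = 20.201014 m
LRL: c = (6 − d² + 2cos(α−β) − 2d(sin α − sin β))/8 = -0.047492; p = 2π − arccos c = 4.664879 rad; φ = atan2(cos β − cos α, d + sin α − sin β) = 0.710811 rad; t = (φ − α + p/2) mod 2π = 6.006310 rad, q = (β − α − t + p) mod 2π = 2.061961 rad → L = 2.0·(6.006310 + 4.664879 + 2.061961) = 2.0·12.733151 = 25.466301 m
Shortest: LSR with L = 12.611811 m ≈ 12.6118 m

12.6118 m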